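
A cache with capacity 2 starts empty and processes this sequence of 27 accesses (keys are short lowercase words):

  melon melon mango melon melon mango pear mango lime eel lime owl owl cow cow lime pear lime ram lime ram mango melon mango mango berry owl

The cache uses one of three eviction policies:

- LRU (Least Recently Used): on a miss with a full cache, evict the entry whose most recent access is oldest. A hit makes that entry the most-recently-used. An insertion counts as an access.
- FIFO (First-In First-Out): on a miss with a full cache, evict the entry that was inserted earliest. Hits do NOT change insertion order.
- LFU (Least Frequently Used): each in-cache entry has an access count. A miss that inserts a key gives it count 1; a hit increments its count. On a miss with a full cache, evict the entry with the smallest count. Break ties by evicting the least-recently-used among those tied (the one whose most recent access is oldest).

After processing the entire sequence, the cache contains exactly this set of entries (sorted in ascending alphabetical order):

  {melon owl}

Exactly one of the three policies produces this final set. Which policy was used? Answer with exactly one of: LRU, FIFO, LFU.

Simulating under each policy and comparing final sets:
  LRU: final set = {berry owl} -> differs
  FIFO: final set = {berry owl} -> differs
  LFU: final set = {melon owl} -> MATCHES target
Only LFU produces the target set.

Answer: LFU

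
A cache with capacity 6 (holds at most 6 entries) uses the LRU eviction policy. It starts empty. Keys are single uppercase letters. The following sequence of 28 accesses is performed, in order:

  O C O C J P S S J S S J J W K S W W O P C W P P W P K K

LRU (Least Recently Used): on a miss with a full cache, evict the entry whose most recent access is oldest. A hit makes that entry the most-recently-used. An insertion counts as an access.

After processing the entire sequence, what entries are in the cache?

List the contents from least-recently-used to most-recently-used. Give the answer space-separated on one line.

Answer: S O C W P K

Derivation:
LRU simulation (capacity=6):
  1. access O: MISS. Cache (LRU->MRU): [O]
  2. access C: MISS. Cache (LRU->MRU): [O C]
  3. access O: HIT. Cache (LRU->MRU): [C O]
  4. access C: HIT. Cache (LRU->MRU): [O C]
  5. access J: MISS. Cache (LRU->MRU): [O C J]
  6. access P: MISS. Cache (LRU->MRU): [O C J P]
  7. access S: MISS. Cache (LRU->MRU): [O C J P S]
  8. access S: HIT. Cache (LRU->MRU): [O C J P S]
  9. access J: HIT. Cache (LRU->MRU): [O C P S J]
  10. access S: HIT. Cache (LRU->MRU): [O C P J S]
  11. access S: HIT. Cache (LRU->MRU): [O C P J S]
  12. access J: HIT. Cache (LRU->MRU): [O C P S J]
  13. access J: HIT. Cache (LRU->MRU): [O C P S J]
  14. access W: MISS. Cache (LRU->MRU): [O C P S J W]
  15. access K: MISS, evict O. Cache (LRU->MRU): [C P S J W K]
  16. access S: HIT. Cache (LRU->MRU): [C P J W K S]
  17. access W: HIT. Cache (LRU->MRU): [C P J K S W]
  18. access W: HIT. Cache (LRU->MRU): [C P J K S W]
  19. access O: MISS, evict C. Cache (LRU->MRU): [P J K S W O]
  20. access P: HIT. Cache (LRU->MRU): [J K S W O P]
  21. access C: MISS, evict J. Cache (LRU->MRU): [K S W O P C]
  22. access W: HIT. Cache (LRU->MRU): [K S O P C W]
  23. access P: HIT. Cache (LRU->MRU): [K S O C W P]
  24. access P: HIT. Cache (LRU->MRU): [K S O C W P]
  25. access W: HIT. Cache (LRU->MRU): [K S O C P W]
  26. access P: HIT. Cache (LRU->MRU): [K S O C W P]
  27. access K: HIT. Cache (LRU->MRU): [S O C W P K]
  28. access K: HIT. Cache (LRU->MRU): [S O C W P K]
Total: 19 hits, 9 misses, 3 evictions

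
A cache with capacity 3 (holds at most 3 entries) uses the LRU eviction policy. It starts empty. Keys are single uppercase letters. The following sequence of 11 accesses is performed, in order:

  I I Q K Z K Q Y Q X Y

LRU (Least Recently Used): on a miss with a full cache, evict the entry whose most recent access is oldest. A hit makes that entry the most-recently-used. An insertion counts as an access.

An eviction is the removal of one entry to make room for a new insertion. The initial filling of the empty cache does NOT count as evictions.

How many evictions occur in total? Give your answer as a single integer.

Answer: 3

Derivation:
LRU simulation (capacity=3):
  1. access I: MISS. Cache (LRU->MRU): [I]
  2. access I: HIT. Cache (LRU->MRU): [I]
  3. access Q: MISS. Cache (LRU->MRU): [I Q]
  4. access K: MISS. Cache (LRU->MRU): [I Q K]
  5. access Z: MISS, evict I. Cache (LRU->MRU): [Q K Z]
  6. access K: HIT. Cache (LRU->MRU): [Q Z K]
  7. access Q: HIT. Cache (LRU->MRU): [Z K Q]
  8. access Y: MISS, evict Z. Cache (LRU->MRU): [K Q Y]
  9. access Q: HIT. Cache (LRU->MRU): [K Y Q]
  10. access X: MISS, evict K. Cache (LRU->MRU): [Y Q X]
  11. access Y: HIT. Cache (LRU->MRU): [Q X Y]
Total: 5 hits, 6 misses, 3 evictions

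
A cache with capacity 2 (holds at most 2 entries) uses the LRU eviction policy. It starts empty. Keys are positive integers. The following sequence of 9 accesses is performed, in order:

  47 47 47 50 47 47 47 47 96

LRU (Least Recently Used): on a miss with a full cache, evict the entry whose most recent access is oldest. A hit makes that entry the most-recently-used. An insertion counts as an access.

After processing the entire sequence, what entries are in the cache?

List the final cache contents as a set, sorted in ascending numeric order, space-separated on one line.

Answer: 47 96

Derivation:
LRU simulation (capacity=2):
  1. access 47: MISS. Cache (LRU->MRU): [47]
  2. access 47: HIT. Cache (LRU->MRU): [47]
  3. access 47: HIT. Cache (LRU->MRU): [47]
  4. access 50: MISS. Cache (LRU->MRU): [47 50]
  5. access 47: HIT. Cache (LRU->MRU): [50 47]
  6. access 47: HIT. Cache (LRU->MRU): [50 47]
  7. access 47: HIT. Cache (LRU->MRU): [50 47]
  8. access 47: HIT. Cache (LRU->MRU): [50 47]
  9. access 96: MISS, evict 50. Cache (LRU->MRU): [47 96]
Total: 6 hits, 3 misses, 1 evictions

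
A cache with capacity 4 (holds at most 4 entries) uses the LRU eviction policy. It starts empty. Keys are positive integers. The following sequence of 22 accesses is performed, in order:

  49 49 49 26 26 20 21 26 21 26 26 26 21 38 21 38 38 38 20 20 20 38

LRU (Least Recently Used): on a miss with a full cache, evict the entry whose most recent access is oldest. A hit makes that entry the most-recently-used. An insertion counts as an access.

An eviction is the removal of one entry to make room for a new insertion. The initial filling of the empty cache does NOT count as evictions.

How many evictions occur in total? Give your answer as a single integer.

Answer: 1

Derivation:
LRU simulation (capacity=4):
  1. access 49: MISS. Cache (LRU->MRU): [49]
  2. access 49: HIT. Cache (LRU->MRU): [49]
  3. access 49: HIT. Cache (LRU->MRU): [49]
  4. access 26: MISS. Cache (LRU->MRU): [49 26]
  5. access 26: HIT. Cache (LRU->MRU): [49 26]
  6. access 20: MISS. Cache (LRU->MRU): [49 26 20]
  7. access 21: MISS. Cache (LRU->MRU): [49 26 20 21]
  8. access 26: HIT. Cache (LRU->MRU): [49 20 21 26]
  9. access 21: HIT. Cache (LRU->MRU): [49 20 26 21]
  10. access 26: HIT. Cache (LRU->MRU): [49 20 21 26]
  11. access 26: HIT. Cache (LRU->MRU): [49 20 21 26]
  12. access 26: HIT. Cache (LRU->MRU): [49 20 21 26]
  13. access 21: HIT. Cache (LRU->MRU): [49 20 26 21]
  14. access 38: MISS, evict 49. Cache (LRU->MRU): [20 26 21 38]
  15. access 21: HIT. Cache (LRU->MRU): [20 26 38 21]
  16. access 38: HIT. Cache (LRU->MRU): [20 26 21 38]
  17. access 38: HIT. Cache (LRU->MRU): [20 26 21 38]
  18. access 38: HIT. Cache (LRU->MRU): [20 26 21 38]
  19. access 20: HIT. Cache (LRU->MRU): [26 21 38 20]
  20. access 20: HIT. Cache (LRU->MRU): [26 21 38 20]
  21. access 20: HIT. Cache (LRU->MRU): [26 21 38 20]
  22. access 38: HIT. Cache (LRU->MRU): [26 21 20 38]
Total: 17 hits, 5 misses, 1 evictions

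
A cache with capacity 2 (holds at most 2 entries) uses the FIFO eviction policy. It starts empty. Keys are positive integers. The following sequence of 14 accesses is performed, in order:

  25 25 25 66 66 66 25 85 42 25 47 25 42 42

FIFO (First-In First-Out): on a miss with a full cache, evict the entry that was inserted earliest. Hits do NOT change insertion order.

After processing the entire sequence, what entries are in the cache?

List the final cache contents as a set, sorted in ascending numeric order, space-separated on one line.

FIFO simulation (capacity=2):
  1. access 25: MISS. Cache (old->new): [25]
  2. access 25: HIT. Cache (old->new): [25]
  3. access 25: HIT. Cache (old->new): [25]
  4. access 66: MISS. Cache (old->new): [25 66]
  5. access 66: HIT. Cache (old->new): [25 66]
  6. access 66: HIT. Cache (old->new): [25 66]
  7. access 25: HIT. Cache (old->new): [25 66]
  8. access 85: MISS, evict 25. Cache (old->new): [66 85]
  9. access 42: MISS, evict 66. Cache (old->new): [85 42]
  10. access 25: MISS, evict 85. Cache (old->new): [42 25]
  11. access 47: MISS, evict 42. Cache (old->new): [25 47]
  12. access 25: HIT. Cache (old->new): [25 47]
  13. access 42: MISS, evict 25. Cache (old->new): [47 42]
  14. access 42: HIT. Cache (old->new): [47 42]
Total: 7 hits, 7 misses, 5 evictions

Answer: 42 47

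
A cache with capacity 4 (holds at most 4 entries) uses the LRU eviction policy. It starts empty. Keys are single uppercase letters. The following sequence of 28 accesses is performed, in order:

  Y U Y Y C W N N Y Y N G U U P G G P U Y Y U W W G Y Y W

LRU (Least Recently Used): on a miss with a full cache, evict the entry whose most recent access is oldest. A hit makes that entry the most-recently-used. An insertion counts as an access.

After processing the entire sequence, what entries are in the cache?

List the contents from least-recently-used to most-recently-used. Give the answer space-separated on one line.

Answer: U G Y W

Derivation:
LRU simulation (capacity=4):
  1. access Y: MISS. Cache (LRU->MRU): [Y]
  2. access U: MISS. Cache (LRU->MRU): [Y U]
  3. access Y: HIT. Cache (LRU->MRU): [U Y]
  4. access Y: HIT. Cache (LRU->MRU): [U Y]
  5. access C: MISS. Cache (LRU->MRU): [U Y C]
  6. access W: MISS. Cache (LRU->MRU): [U Y C W]
  7. access N: MISS, evict U. Cache (LRU->MRU): [Y C W N]
  8. access N: HIT. Cache (LRU->MRU): [Y C W N]
  9. access Y: HIT. Cache (LRU->MRU): [C W N Y]
  10. access Y: HIT. Cache (LRU->MRU): [C W N Y]
  11. access N: HIT. Cache (LRU->MRU): [C W Y N]
  12. access G: MISS, evict C. Cache (LRU->MRU): [W Y N G]
  13. access U: MISS, evict W. Cache (LRU->MRU): [Y N G U]
  14. access U: HIT. Cache (LRU->MRU): [Y N G U]
  15. access P: MISS, evict Y. Cache (LRU->MRU): [N G U P]
  16. access G: HIT. Cache (LRU->MRU): [N U P G]
  17. access G: HIT. Cache (LRU->MRU): [N U P G]
  18. access P: HIT. Cache (LRU->MRU): [N U G P]
  19. access U: HIT. Cache (LRU->MRU): [N G P U]
  20. access Y: MISS, evict N. Cache (LRU->MRU): [G P U Y]
  21. access Y: HIT. Cache (LRU->MRU): [G P U Y]
  22. access U: HIT. Cache (LRU->MRU): [G P Y U]
  23. access W: MISS, evict G. Cache (LRU->MRU): [P Y U W]
  24. access W: HIT. Cache (LRU->MRU): [P Y U W]
  25. access G: MISS, evict P. Cache (LRU->MRU): [Y U W G]
  26. access Y: HIT. Cache (LRU->MRU): [U W G Y]
  27. access Y: HIT. Cache (LRU->MRU): [U W G Y]
  28. access W: HIT. Cache (LRU->MRU): [U G Y W]
Total: 17 hits, 11 misses, 7 evictions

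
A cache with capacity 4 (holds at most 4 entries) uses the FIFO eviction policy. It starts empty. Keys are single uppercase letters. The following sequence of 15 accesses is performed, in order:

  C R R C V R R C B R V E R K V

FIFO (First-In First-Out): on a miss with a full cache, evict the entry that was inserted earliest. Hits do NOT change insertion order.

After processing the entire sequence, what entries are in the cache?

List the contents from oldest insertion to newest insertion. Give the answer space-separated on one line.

Answer: V B E K

Derivation:
FIFO simulation (capacity=4):
  1. access C: MISS. Cache (old->new): [C]
  2. access R: MISS. Cache (old->new): [C R]
  3. access R: HIT. Cache (old->new): [C R]
  4. access C: HIT. Cache (old->new): [C R]
  5. access V: MISS. Cache (old->new): [C R V]
  6. access R: HIT. Cache (old->new): [C R V]
  7. access R: HIT. Cache (old->new): [C R V]
  8. access C: HIT. Cache (old->new): [C R V]
  9. access B: MISS. Cache (old->new): [C R V B]
  10. access R: HIT. Cache (old->new): [C R V B]
  11. access V: HIT. Cache (old->new): [C R V B]
  12. access E: MISS, evict C. Cache (old->new): [R V B E]
  13. access R: HIT. Cache (old->new): [R V B E]
  14. access K: MISS, evict R. Cache (old->new): [V B E K]
  15. access V: HIT. Cache (old->new): [V B E K]
Total: 9 hits, 6 misses, 2 evictions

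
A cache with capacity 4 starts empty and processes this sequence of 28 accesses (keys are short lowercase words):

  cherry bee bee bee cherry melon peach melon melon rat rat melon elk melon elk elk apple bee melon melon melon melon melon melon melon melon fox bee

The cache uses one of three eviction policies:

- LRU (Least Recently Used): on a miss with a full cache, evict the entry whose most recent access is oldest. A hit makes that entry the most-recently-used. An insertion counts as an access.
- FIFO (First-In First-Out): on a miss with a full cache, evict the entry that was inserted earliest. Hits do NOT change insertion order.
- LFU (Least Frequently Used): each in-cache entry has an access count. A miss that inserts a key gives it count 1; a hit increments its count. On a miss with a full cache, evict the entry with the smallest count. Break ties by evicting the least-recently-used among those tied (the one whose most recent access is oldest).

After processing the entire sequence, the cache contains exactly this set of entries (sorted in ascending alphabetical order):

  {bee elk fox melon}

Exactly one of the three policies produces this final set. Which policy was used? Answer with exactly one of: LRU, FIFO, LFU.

Simulating under each policy and comparing final sets:
  LRU: final set = {apple bee fox melon} -> differs
  FIFO: final set = {apple bee fox melon} -> differs
  LFU: final set = {bee elk fox melon} -> MATCHES target
Only LFU produces the target set.

Answer: LFU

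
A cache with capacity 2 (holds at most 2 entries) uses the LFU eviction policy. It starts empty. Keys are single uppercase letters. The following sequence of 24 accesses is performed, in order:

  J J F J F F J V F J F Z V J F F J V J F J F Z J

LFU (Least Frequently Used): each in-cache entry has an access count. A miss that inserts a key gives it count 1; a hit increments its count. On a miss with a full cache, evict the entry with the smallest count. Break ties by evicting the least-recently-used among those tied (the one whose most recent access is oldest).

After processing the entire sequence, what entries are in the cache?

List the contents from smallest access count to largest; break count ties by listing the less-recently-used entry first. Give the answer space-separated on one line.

LFU simulation (capacity=2):
  1. access J: MISS. Cache: [J(c=1)]
  2. access J: HIT, count now 2. Cache: [J(c=2)]
  3. access F: MISS. Cache: [F(c=1) J(c=2)]
  4. access J: HIT, count now 3. Cache: [F(c=1) J(c=3)]
  5. access F: HIT, count now 2. Cache: [F(c=2) J(c=3)]
  6. access F: HIT, count now 3. Cache: [J(c=3) F(c=3)]
  7. access J: HIT, count now 4. Cache: [F(c=3) J(c=4)]
  8. access V: MISS, evict F(c=3). Cache: [V(c=1) J(c=4)]
  9. access F: MISS, evict V(c=1). Cache: [F(c=1) J(c=4)]
  10. access J: HIT, count now 5. Cache: [F(c=1) J(c=5)]
  11. access F: HIT, count now 2. Cache: [F(c=2) J(c=5)]
  12. access Z: MISS, evict F(c=2). Cache: [Z(c=1) J(c=5)]
  13. access V: MISS, evict Z(c=1). Cache: [V(c=1) J(c=5)]
  14. access J: HIT, count now 6. Cache: [V(c=1) J(c=6)]
  15. access F: MISS, evict V(c=1). Cache: [F(c=1) J(c=6)]
  16. access F: HIT, count now 2. Cache: [F(c=2) J(c=6)]
  17. access J: HIT, count now 7. Cache: [F(c=2) J(c=7)]
  18. access V: MISS, evict F(c=2). Cache: [V(c=1) J(c=7)]
  19. access J: HIT, count now 8. Cache: [V(c=1) J(c=8)]
  20. access F: MISS, evict V(c=1). Cache: [F(c=1) J(c=8)]
  21. access J: HIT, count now 9. Cache: [F(c=1) J(c=9)]
  22. access F: HIT, count now 2. Cache: [F(c=2) J(c=9)]
  23. access Z: MISS, evict F(c=2). Cache: [Z(c=1) J(c=9)]
  24. access J: HIT, count now 10. Cache: [Z(c=1) J(c=10)]
Total: 14 hits, 10 misses, 8 evictions

Answer: Z J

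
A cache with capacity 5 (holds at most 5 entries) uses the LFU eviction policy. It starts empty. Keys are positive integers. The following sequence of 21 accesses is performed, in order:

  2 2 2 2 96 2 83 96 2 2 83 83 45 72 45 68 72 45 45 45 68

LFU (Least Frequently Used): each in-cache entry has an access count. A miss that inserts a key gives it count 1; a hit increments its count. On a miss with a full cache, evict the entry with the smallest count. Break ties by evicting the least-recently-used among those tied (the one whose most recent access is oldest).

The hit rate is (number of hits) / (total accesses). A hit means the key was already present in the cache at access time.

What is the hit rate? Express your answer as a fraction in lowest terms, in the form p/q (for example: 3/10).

Answer: 13/21

Derivation:
LFU simulation (capacity=5):
  1. access 2: MISS. Cache: [2(c=1)]
  2. access 2: HIT, count now 2. Cache: [2(c=2)]
  3. access 2: HIT, count now 3. Cache: [2(c=3)]
  4. access 2: HIT, count now 4. Cache: [2(c=4)]
  5. access 96: MISS. Cache: [96(c=1) 2(c=4)]
  6. access 2: HIT, count now 5. Cache: [96(c=1) 2(c=5)]
  7. access 83: MISS. Cache: [96(c=1) 83(c=1) 2(c=5)]
  8. access 96: HIT, count now 2. Cache: [83(c=1) 96(c=2) 2(c=5)]
  9. access 2: HIT, count now 6. Cache: [83(c=1) 96(c=2) 2(c=6)]
  10. access 2: HIT, count now 7. Cache: [83(c=1) 96(c=2) 2(c=7)]
  11. access 83: HIT, count now 2. Cache: [96(c=2) 83(c=2) 2(c=7)]
  12. access 83: HIT, count now 3. Cache: [96(c=2) 83(c=3) 2(c=7)]
  13. access 45: MISS. Cache: [45(c=1) 96(c=2) 83(c=3) 2(c=7)]
  14. access 72: MISS. Cache: [45(c=1) 72(c=1) 96(c=2) 83(c=3) 2(c=7)]
  15. access 45: HIT, count now 2. Cache: [72(c=1) 96(c=2) 45(c=2) 83(c=3) 2(c=7)]
  16. access 68: MISS, evict 72(c=1). Cache: [68(c=1) 96(c=2) 45(c=2) 83(c=3) 2(c=7)]
  17. access 72: MISS, evict 68(c=1). Cache: [72(c=1) 96(c=2) 45(c=2) 83(c=3) 2(c=7)]
  18. access 45: HIT, count now 3. Cache: [72(c=1) 96(c=2) 83(c=3) 45(c=3) 2(c=7)]
  19. access 45: HIT, count now 4. Cache: [72(c=1) 96(c=2) 83(c=3) 45(c=4) 2(c=7)]
  20. access 45: HIT, count now 5. Cache: [72(c=1) 96(c=2) 83(c=3) 45(c=5) 2(c=7)]
  21. access 68: MISS, evict 72(c=1). Cache: [68(c=1) 96(c=2) 83(c=3) 45(c=5) 2(c=7)]
Total: 13 hits, 8 misses, 3 evictions

Hit rate = 13/21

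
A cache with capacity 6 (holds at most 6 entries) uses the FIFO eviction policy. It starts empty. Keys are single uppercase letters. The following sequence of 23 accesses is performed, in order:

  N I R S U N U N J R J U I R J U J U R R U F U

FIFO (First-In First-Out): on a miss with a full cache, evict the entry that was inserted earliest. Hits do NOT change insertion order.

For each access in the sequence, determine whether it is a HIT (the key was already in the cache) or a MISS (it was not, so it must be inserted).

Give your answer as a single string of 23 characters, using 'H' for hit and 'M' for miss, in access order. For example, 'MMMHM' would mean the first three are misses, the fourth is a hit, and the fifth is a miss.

FIFO simulation (capacity=6):
  1. access N: MISS. Cache (old->new): [N]
  2. access I: MISS. Cache (old->new): [N I]
  3. access R: MISS. Cache (old->new): [N I R]
  4. access S: MISS. Cache (old->new): [N I R S]
  5. access U: MISS. Cache (old->new): [N I R S U]
  6. access N: HIT. Cache (old->new): [N I R S U]
  7. access U: HIT. Cache (old->new): [N I R S U]
  8. access N: HIT. Cache (old->new): [N I R S U]
  9. access J: MISS. Cache (old->new): [N I R S U J]
  10. access R: HIT. Cache (old->new): [N I R S U J]
  11. access J: HIT. Cache (old->new): [N I R S U J]
  12. access U: HIT. Cache (old->new): [N I R S U J]
  13. access I: HIT. Cache (old->new): [N I R S U J]
  14. access R: HIT. Cache (old->new): [N I R S U J]
  15. access J: HIT. Cache (old->new): [N I R S U J]
  16. access U: HIT. Cache (old->new): [N I R S U J]
  17. access J: HIT. Cache (old->new): [N I R S U J]
  18. access U: HIT. Cache (old->new): [N I R S U J]
  19. access R: HIT. Cache (old->new): [N I R S U J]
  20. access R: HIT. Cache (old->new): [N I R S U J]
  21. access U: HIT. Cache (old->new): [N I R S U J]
  22. access F: MISS, evict N. Cache (old->new): [I R S U J F]
  23. access U: HIT. Cache (old->new): [I R S U J F]
Total: 16 hits, 7 misses, 1 evictions

Answer: MMMMMHHHMHHHHHHHHHHHHMH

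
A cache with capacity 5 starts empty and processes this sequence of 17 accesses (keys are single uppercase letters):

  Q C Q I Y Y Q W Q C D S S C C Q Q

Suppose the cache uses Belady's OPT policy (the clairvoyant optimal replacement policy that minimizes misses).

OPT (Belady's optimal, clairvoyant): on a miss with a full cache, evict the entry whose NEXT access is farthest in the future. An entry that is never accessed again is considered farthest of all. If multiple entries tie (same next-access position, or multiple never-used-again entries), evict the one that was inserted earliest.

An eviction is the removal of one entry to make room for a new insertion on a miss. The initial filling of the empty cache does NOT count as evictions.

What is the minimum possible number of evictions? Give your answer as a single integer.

OPT (Belady) simulation (capacity=5):
  1. access Q: MISS. Cache: [Q]
  2. access C: MISS. Cache: [Q C]
  3. access Q: HIT. Next use of Q: step 7. Cache: [Q C]
  4. access I: MISS. Cache: [Q C I]
  5. access Y: MISS. Cache: [Q C I Y]
  6. access Y: HIT. Next use of Y: never. Cache: [Q C I Y]
  7. access Q: HIT. Next use of Q: step 9. Cache: [Q C I Y]
  8. access W: MISS. Cache: [Q C I Y W]
  9. access Q: HIT. Next use of Q: step 16. Cache: [Q C I Y W]
  10. access C: HIT. Next use of C: step 14. Cache: [Q C I Y W]
  11. access D: MISS, evict I (next use: never). Cache: [Q C Y W D]
  12. access S: MISS, evict Y (next use: never). Cache: [Q C W D S]
  13. access S: HIT. Next use of S: never. Cache: [Q C W D S]
  14. access C: HIT. Next use of C: step 15. Cache: [Q C W D S]
  15. access C: HIT. Next use of C: never. Cache: [Q C W D S]
  16. access Q: HIT. Next use of Q: step 17. Cache: [Q C W D S]
  17. access Q: HIT. Next use of Q: never. Cache: [Q C W D S]
Total: 10 hits, 7 misses, 2 evictions

Answer: 2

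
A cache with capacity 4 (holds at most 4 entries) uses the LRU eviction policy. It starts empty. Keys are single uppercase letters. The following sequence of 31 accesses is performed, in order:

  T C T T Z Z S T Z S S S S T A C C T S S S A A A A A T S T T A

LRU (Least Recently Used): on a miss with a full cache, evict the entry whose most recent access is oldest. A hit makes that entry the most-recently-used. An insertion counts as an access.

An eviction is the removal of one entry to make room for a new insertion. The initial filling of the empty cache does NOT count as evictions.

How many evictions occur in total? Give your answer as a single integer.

Answer: 2

Derivation:
LRU simulation (capacity=4):
  1. access T: MISS. Cache (LRU->MRU): [T]
  2. access C: MISS. Cache (LRU->MRU): [T C]
  3. access T: HIT. Cache (LRU->MRU): [C T]
  4. access T: HIT. Cache (LRU->MRU): [C T]
  5. access Z: MISS. Cache (LRU->MRU): [C T Z]
  6. access Z: HIT. Cache (LRU->MRU): [C T Z]
  7. access S: MISS. Cache (LRU->MRU): [C T Z S]
  8. access T: HIT. Cache (LRU->MRU): [C Z S T]
  9. access Z: HIT. Cache (LRU->MRU): [C S T Z]
  10. access S: HIT. Cache (LRU->MRU): [C T Z S]
  11. access S: HIT. Cache (LRU->MRU): [C T Z S]
  12. access S: HIT. Cache (LRU->MRU): [C T Z S]
  13. access S: HIT. Cache (LRU->MRU): [C T Z S]
  14. access T: HIT. Cache (LRU->MRU): [C Z S T]
  15. access A: MISS, evict C. Cache (LRU->MRU): [Z S T A]
  16. access C: MISS, evict Z. Cache (LRU->MRU): [S T A C]
  17. access C: HIT. Cache (LRU->MRU): [S T A C]
  18. access T: HIT. Cache (LRU->MRU): [S A C T]
  19. access S: HIT. Cache (LRU->MRU): [A C T S]
  20. access S: HIT. Cache (LRU->MRU): [A C T S]
  21. access S: HIT. Cache (LRU->MRU): [A C T S]
  22. access A: HIT. Cache (LRU->MRU): [C T S A]
  23. access A: HIT. Cache (LRU->MRU): [C T S A]
  24. access A: HIT. Cache (LRU->MRU): [C T S A]
  25. access A: HIT. Cache (LRU->MRU): [C T S A]
  26. access A: HIT. Cache (LRU->MRU): [C T S A]
  27. access T: HIT. Cache (LRU->MRU): [C S A T]
  28. access S: HIT. Cache (LRU->MRU): [C A T S]
  29. access T: HIT. Cache (LRU->MRU): [C A S T]
  30. access T: HIT. Cache (LRU->MRU): [C A S T]
  31. access A: HIT. Cache (LRU->MRU): [C S T A]
Total: 25 hits, 6 misses, 2 evictions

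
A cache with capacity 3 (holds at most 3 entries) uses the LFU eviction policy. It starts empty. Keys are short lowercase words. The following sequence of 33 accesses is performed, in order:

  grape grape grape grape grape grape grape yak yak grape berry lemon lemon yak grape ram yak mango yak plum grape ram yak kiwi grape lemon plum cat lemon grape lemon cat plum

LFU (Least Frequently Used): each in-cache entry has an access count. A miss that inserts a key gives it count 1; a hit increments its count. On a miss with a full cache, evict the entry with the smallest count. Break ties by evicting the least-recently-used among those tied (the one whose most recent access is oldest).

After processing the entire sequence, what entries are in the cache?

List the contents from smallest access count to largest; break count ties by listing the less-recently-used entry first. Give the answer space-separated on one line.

LFU simulation (capacity=3):
  1. access grape: MISS. Cache: [grape(c=1)]
  2. access grape: HIT, count now 2. Cache: [grape(c=2)]
  3. access grape: HIT, count now 3. Cache: [grape(c=3)]
  4. access grape: HIT, count now 4. Cache: [grape(c=4)]
  5. access grape: HIT, count now 5. Cache: [grape(c=5)]
  6. access grape: HIT, count now 6. Cache: [grape(c=6)]
  7. access grape: HIT, count now 7. Cache: [grape(c=7)]
  8. access yak: MISS. Cache: [yak(c=1) grape(c=7)]
  9. access yak: HIT, count now 2. Cache: [yak(c=2) grape(c=7)]
  10. access grape: HIT, count now 8. Cache: [yak(c=2) grape(c=8)]
  11. access berry: MISS. Cache: [berry(c=1) yak(c=2) grape(c=8)]
  12. access lemon: MISS, evict berry(c=1). Cache: [lemon(c=1) yak(c=2) grape(c=8)]
  13. access lemon: HIT, count now 2. Cache: [yak(c=2) lemon(c=2) grape(c=8)]
  14. access yak: HIT, count now 3. Cache: [lemon(c=2) yak(c=3) grape(c=8)]
  15. access grape: HIT, count now 9. Cache: [lemon(c=2) yak(c=3) grape(c=9)]
  16. access ram: MISS, evict lemon(c=2). Cache: [ram(c=1) yak(c=3) grape(c=9)]
  17. access yak: HIT, count now 4. Cache: [ram(c=1) yak(c=4) grape(c=9)]
  18. access mango: MISS, evict ram(c=1). Cache: [mango(c=1) yak(c=4) grape(c=9)]
  19. access yak: HIT, count now 5. Cache: [mango(c=1) yak(c=5) grape(c=9)]
  20. access plum: MISS, evict mango(c=1). Cache: [plum(c=1) yak(c=5) grape(c=9)]
  21. access grape: HIT, count now 10. Cache: [plum(c=1) yak(c=5) grape(c=10)]
  22. access ram: MISS, evict plum(c=1). Cache: [ram(c=1) yak(c=5) grape(c=10)]
  23. access yak: HIT, count now 6. Cache: [ram(c=1) yak(c=6) grape(c=10)]
  24. access kiwi: MISS, evict ram(c=1). Cache: [kiwi(c=1) yak(c=6) grape(c=10)]
  25. access grape: HIT, count now 11. Cache: [kiwi(c=1) yak(c=6) grape(c=11)]
  26. access lemon: MISS, evict kiwi(c=1). Cache: [lemon(c=1) yak(c=6) grape(c=11)]
  27. access plum: MISS, evict lemon(c=1). Cache: [plum(c=1) yak(c=6) grape(c=11)]
  28. access cat: MISS, evict plum(c=1). Cache: [cat(c=1) yak(c=6) grape(c=11)]
  29. access lemon: MISS, evict cat(c=1). Cache: [lemon(c=1) yak(c=6) grape(c=11)]
  30. access grape: HIT, count now 12. Cache: [lemon(c=1) yak(c=6) grape(c=12)]
  31. access lemon: HIT, count now 2. Cache: [lemon(c=2) yak(c=6) grape(c=12)]
  32. access cat: MISS, evict lemon(c=2). Cache: [cat(c=1) yak(c=6) grape(c=12)]
  33. access plum: MISS, evict cat(c=1). Cache: [plum(c=1) yak(c=6) grape(c=12)]
Total: 18 hits, 15 misses, 12 evictions

Answer: plum yak grape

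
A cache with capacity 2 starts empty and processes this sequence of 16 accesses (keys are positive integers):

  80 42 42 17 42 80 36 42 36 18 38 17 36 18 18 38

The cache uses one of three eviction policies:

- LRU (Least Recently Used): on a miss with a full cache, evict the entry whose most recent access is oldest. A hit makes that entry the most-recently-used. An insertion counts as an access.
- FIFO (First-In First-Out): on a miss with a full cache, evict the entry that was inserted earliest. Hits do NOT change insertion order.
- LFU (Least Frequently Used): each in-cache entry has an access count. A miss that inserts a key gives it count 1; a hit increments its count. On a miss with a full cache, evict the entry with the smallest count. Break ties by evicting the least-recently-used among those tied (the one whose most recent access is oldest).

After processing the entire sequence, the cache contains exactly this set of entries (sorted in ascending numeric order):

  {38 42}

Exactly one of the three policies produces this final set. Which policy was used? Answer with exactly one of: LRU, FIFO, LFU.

Answer: LFU

Derivation:
Simulating under each policy and comparing final sets:
  LRU: final set = {18 38} -> differs
  FIFO: final set = {18 38} -> differs
  LFU: final set = {38 42} -> MATCHES target
Only LFU produces the target set.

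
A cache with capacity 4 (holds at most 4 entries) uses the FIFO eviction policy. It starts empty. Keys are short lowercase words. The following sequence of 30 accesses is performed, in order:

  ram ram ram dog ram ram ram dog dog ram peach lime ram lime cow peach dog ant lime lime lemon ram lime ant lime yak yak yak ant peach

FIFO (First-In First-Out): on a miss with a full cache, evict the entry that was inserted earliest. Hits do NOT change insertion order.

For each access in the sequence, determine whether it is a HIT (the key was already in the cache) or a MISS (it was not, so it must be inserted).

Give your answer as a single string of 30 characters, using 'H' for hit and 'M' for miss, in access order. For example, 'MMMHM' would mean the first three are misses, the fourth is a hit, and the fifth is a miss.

FIFO simulation (capacity=4):
  1. access ram: MISS. Cache (old->new): [ram]
  2. access ram: HIT. Cache (old->new): [ram]
  3. access ram: HIT. Cache (old->new): [ram]
  4. access dog: MISS. Cache (old->new): [ram dog]
  5. access ram: HIT. Cache (old->new): [ram dog]
  6. access ram: HIT. Cache (old->new): [ram dog]
  7. access ram: HIT. Cache (old->new): [ram dog]
  8. access dog: HIT. Cache (old->new): [ram dog]
  9. access dog: HIT. Cache (old->new): [ram dog]
  10. access ram: HIT. Cache (old->new): [ram dog]
  11. access peach: MISS. Cache (old->new): [ram dog peach]
  12. access lime: MISS. Cache (old->new): [ram dog peach lime]
  13. access ram: HIT. Cache (old->new): [ram dog peach lime]
  14. access lime: HIT. Cache (old->new): [ram dog peach lime]
  15. access cow: MISS, evict ram. Cache (old->new): [dog peach lime cow]
  16. access peach: HIT. Cache (old->new): [dog peach lime cow]
  17. access dog: HIT. Cache (old->new): [dog peach lime cow]
  18. access ant: MISS, evict dog. Cache (old->new): [peach lime cow ant]
  19. access lime: HIT. Cache (old->new): [peach lime cow ant]
  20. access lime: HIT. Cache (old->new): [peach lime cow ant]
  21. access lemon: MISS, evict peach. Cache (old->new): [lime cow ant lemon]
  22. access ram: MISS, evict lime. Cache (old->new): [cow ant lemon ram]
  23. access lime: MISS, evict cow. Cache (old->new): [ant lemon ram lime]
  24. access ant: HIT. Cache (old->new): [ant lemon ram lime]
  25. access lime: HIT. Cache (old->new): [ant lemon ram lime]
  26. access yak: MISS, evict ant. Cache (old->new): [lemon ram lime yak]
  27. access yak: HIT. Cache (old->new): [lemon ram lime yak]
  28. access yak: HIT. Cache (old->new): [lemon ram lime yak]
  29. access ant: MISS, evict lemon. Cache (old->new): [ram lime yak ant]
  30. access peach: MISS, evict ram. Cache (old->new): [lime yak ant peach]
Total: 18 hits, 12 misses, 8 evictions

Answer: MHHMHHHHHHMMHHMHHMHHMMMHHMHHMM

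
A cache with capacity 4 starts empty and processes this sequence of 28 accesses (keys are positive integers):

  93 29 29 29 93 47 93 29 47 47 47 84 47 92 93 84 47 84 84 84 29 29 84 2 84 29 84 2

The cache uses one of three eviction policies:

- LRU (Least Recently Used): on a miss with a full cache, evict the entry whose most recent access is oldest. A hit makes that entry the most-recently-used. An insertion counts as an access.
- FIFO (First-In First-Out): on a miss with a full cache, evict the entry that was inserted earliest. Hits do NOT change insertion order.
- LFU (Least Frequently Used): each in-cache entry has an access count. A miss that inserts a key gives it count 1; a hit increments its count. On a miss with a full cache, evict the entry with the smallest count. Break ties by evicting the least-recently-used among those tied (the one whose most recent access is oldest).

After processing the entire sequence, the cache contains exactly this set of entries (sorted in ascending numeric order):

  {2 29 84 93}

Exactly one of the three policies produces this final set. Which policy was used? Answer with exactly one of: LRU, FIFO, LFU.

Answer: FIFO

Derivation:
Simulating under each policy and comparing final sets:
  LRU: final set = {2 29 47 84} -> differs
  FIFO: final set = {2 29 84 93} -> MATCHES target
  LFU: final set = {2 29 47 84} -> differs
Only FIFO produces the target set.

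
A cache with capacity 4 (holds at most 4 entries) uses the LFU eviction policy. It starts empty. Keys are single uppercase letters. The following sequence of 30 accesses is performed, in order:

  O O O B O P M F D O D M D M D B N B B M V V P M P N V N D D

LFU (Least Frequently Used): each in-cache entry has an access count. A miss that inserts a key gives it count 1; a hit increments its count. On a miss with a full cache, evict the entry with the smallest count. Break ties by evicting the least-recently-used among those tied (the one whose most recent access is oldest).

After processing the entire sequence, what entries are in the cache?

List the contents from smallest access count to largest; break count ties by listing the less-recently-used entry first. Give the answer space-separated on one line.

Answer: N O M D

Derivation:
LFU simulation (capacity=4):
  1. access O: MISS. Cache: [O(c=1)]
  2. access O: HIT, count now 2. Cache: [O(c=2)]
  3. access O: HIT, count now 3. Cache: [O(c=3)]
  4. access B: MISS. Cache: [B(c=1) O(c=3)]
  5. access O: HIT, count now 4. Cache: [B(c=1) O(c=4)]
  6. access P: MISS. Cache: [B(c=1) P(c=1) O(c=4)]
  7. access M: MISS. Cache: [B(c=1) P(c=1) M(c=1) O(c=4)]
  8. access F: MISS, evict B(c=1). Cache: [P(c=1) M(c=1) F(c=1) O(c=4)]
  9. access D: MISS, evict P(c=1). Cache: [M(c=1) F(c=1) D(c=1) O(c=4)]
  10. access O: HIT, count now 5. Cache: [M(c=1) F(c=1) D(c=1) O(c=5)]
  11. access D: HIT, count now 2. Cache: [M(c=1) F(c=1) D(c=2) O(c=5)]
  12. access M: HIT, count now 2. Cache: [F(c=1) D(c=2) M(c=2) O(c=5)]
  13. access D: HIT, count now 3. Cache: [F(c=1) M(c=2) D(c=3) O(c=5)]
  14. access M: HIT, count now 3. Cache: [F(c=1) D(c=3) M(c=3) O(c=5)]
  15. access D: HIT, count now 4. Cache: [F(c=1) M(c=3) D(c=4) O(c=5)]
  16. access B: MISS, evict F(c=1). Cache: [B(c=1) M(c=3) D(c=4) O(c=5)]
  17. access N: MISS, evict B(c=1). Cache: [N(c=1) M(c=3) D(c=4) O(c=5)]
  18. access B: MISS, evict N(c=1). Cache: [B(c=1) M(c=3) D(c=4) O(c=5)]
  19. access B: HIT, count now 2. Cache: [B(c=2) M(c=3) D(c=4) O(c=5)]
  20. access M: HIT, count now 4. Cache: [B(c=2) D(c=4) M(c=4) O(c=5)]
  21. access V: MISS, evict B(c=2). Cache: [V(c=1) D(c=4) M(c=4) O(c=5)]
  22. access V: HIT, count now 2. Cache: [V(c=2) D(c=4) M(c=4) O(c=5)]
  23. access P: MISS, evict V(c=2). Cache: [P(c=1) D(c=4) M(c=4) O(c=5)]
  24. access M: HIT, count now 5. Cache: [P(c=1) D(c=4) O(c=5) M(c=5)]
  25. access P: HIT, count now 2. Cache: [P(c=2) D(c=4) O(c=5) M(c=5)]
  26. access N: MISS, evict P(c=2). Cache: [N(c=1) D(c=4) O(c=5) M(c=5)]
  27. access V: MISS, evict N(c=1). Cache: [V(c=1) D(c=4) O(c=5) M(c=5)]
  28. access N: MISS, evict V(c=1). Cache: [N(c=1) D(c=4) O(c=5) M(c=5)]
  29. access D: HIT, count now 5. Cache: [N(c=1) O(c=5) M(c=5) D(c=5)]
  30. access D: HIT, count now 6. Cache: [N(c=1) O(c=5) M(c=5) D(c=6)]
Total: 16 hits, 14 misses, 10 evictions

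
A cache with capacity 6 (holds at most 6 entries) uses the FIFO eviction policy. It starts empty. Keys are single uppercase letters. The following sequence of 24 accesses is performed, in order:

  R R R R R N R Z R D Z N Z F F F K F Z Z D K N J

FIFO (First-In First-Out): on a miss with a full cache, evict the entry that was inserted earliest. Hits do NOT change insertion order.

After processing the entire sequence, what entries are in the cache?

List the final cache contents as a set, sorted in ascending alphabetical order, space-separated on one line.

Answer: D F J K N Z

Derivation:
FIFO simulation (capacity=6):
  1. access R: MISS. Cache (old->new): [R]
  2. access R: HIT. Cache (old->new): [R]
  3. access R: HIT. Cache (old->new): [R]
  4. access R: HIT. Cache (old->new): [R]
  5. access R: HIT. Cache (old->new): [R]
  6. access N: MISS. Cache (old->new): [R N]
  7. access R: HIT. Cache (old->new): [R N]
  8. access Z: MISS. Cache (old->new): [R N Z]
  9. access R: HIT. Cache (old->new): [R N Z]
  10. access D: MISS. Cache (old->new): [R N Z D]
  11. access Z: HIT. Cache (old->new): [R N Z D]
  12. access N: HIT. Cache (old->new): [R N Z D]
  13. access Z: HIT. Cache (old->new): [R N Z D]
  14. access F: MISS. Cache (old->new): [R N Z D F]
  15. access F: HIT. Cache (old->new): [R N Z D F]
  16. access F: HIT. Cache (old->new): [R N Z D F]
  17. access K: MISS. Cache (old->new): [R N Z D F K]
  18. access F: HIT. Cache (old->new): [R N Z D F K]
  19. access Z: HIT. Cache (old->new): [R N Z D F K]
  20. access Z: HIT. Cache (old->new): [R N Z D F K]
  21. access D: HIT. Cache (old->new): [R N Z D F K]
  22. access K: HIT. Cache (old->new): [R N Z D F K]
  23. access N: HIT. Cache (old->new): [R N Z D F K]
  24. access J: MISS, evict R. Cache (old->new): [N Z D F K J]
Total: 17 hits, 7 misses, 1 evictions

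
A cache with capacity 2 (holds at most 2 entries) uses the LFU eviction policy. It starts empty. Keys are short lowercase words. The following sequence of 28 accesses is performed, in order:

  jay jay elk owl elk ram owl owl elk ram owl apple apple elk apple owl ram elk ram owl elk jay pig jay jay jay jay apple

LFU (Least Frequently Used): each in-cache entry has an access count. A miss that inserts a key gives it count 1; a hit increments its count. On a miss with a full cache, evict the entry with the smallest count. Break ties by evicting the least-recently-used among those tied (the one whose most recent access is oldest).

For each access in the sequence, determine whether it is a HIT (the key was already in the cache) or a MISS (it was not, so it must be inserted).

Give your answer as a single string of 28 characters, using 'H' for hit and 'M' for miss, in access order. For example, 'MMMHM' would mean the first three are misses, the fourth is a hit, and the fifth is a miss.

Answer: MHMMMMMHMMHMHMMHMMMHMMMMHHHM

Derivation:
LFU simulation (capacity=2):
  1. access jay: MISS. Cache: [jay(c=1)]
  2. access jay: HIT, count now 2. Cache: [jay(c=2)]
  3. access elk: MISS. Cache: [elk(c=1) jay(c=2)]
  4. access owl: MISS, evict elk(c=1). Cache: [owl(c=1) jay(c=2)]
  5. access elk: MISS, evict owl(c=1). Cache: [elk(c=1) jay(c=2)]
  6. access ram: MISS, evict elk(c=1). Cache: [ram(c=1) jay(c=2)]
  7. access owl: MISS, evict ram(c=1). Cache: [owl(c=1) jay(c=2)]
  8. access owl: HIT, count now 2. Cache: [jay(c=2) owl(c=2)]
  9. access elk: MISS, evict jay(c=2). Cache: [elk(c=1) owl(c=2)]
  10. access ram: MISS, evict elk(c=1). Cache: [ram(c=1) owl(c=2)]
  11. access owl: HIT, count now 3. Cache: [ram(c=1) owl(c=3)]
  12. access apple: MISS, evict ram(c=1). Cache: [apple(c=1) owl(c=3)]
  13. access apple: HIT, count now 2. Cache: [apple(c=2) owl(c=3)]
  14. access elk: MISS, evict apple(c=2). Cache: [elk(c=1) owl(c=3)]
  15. access apple: MISS, evict elk(c=1). Cache: [apple(c=1) owl(c=3)]
  16. access owl: HIT, count now 4. Cache: [apple(c=1) owl(c=4)]
  17. access ram: MISS, evict apple(c=1). Cache: [ram(c=1) owl(c=4)]
  18. access elk: MISS, evict ram(c=1). Cache: [elk(c=1) owl(c=4)]
  19. access ram: MISS, evict elk(c=1). Cache: [ram(c=1) owl(c=4)]
  20. access owl: HIT, count now 5. Cache: [ram(c=1) owl(c=5)]
  21. access elk: MISS, evict ram(c=1). Cache: [elk(c=1) owl(c=5)]
  22. access jay: MISS, evict elk(c=1). Cache: [jay(c=1) owl(c=5)]
  23. access pig: MISS, evict jay(c=1). Cache: [pig(c=1) owl(c=5)]
  24. access jay: MISS, evict pig(c=1). Cache: [jay(c=1) owl(c=5)]
  25. access jay: HIT, count now 2. Cache: [jay(c=2) owl(c=5)]
  26. access jay: HIT, count now 3. Cache: [jay(c=3) owl(c=5)]
  27. access jay: HIT, count now 4. Cache: [jay(c=4) owl(c=5)]
  28. access apple: MISS, evict jay(c=4). Cache: [apple(c=1) owl(c=5)]
Total: 9 hits, 19 misses, 17 evictions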